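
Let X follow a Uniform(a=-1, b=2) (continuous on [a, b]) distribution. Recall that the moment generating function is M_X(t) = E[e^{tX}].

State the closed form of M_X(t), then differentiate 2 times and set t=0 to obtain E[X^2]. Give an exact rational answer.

M_X(t) = (e^(2*t) - e^(-t))/(3*t)
dM/dt = (2*t*e^(3*t) + t - e^(3*t) + 1)*e^(-t)/(3*t^2)
d^2M/dt^2 = (4*t^2*e^(3*t) - t^2 - 4*t*e^(3*t) - 2*t + 2*e^(3*t) - 2)*e^(-t)/(3*t^3)

E[X^2] = d^2M/dt^2 |_{t=0} = 1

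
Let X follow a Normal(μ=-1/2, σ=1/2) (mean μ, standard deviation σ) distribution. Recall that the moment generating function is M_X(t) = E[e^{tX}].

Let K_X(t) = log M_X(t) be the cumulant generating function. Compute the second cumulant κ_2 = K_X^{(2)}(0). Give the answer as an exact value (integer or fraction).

κ_2 = K′′(0) = 1/4

M_X(t) = e^(t^2/8 - t/2)
K_X(t) = log M_X(t) = t^2/8 - t/2
K′(t) = t/4 - 1/2
K′′(t) = 1/4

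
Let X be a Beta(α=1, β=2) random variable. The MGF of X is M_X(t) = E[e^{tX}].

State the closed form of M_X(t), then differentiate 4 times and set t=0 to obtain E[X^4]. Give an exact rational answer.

E[X^4] = D^4[M](0) = 1/15

M_X(t) = ₁F₁(1; 3; t)
D^4[M](t) = ₁F₁(5; 7; t)/15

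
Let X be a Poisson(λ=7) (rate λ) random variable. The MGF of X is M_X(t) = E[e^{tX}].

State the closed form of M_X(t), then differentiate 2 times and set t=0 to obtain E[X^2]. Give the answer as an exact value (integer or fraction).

E[X^2] = d^2M/dt^2 |_{t=0} = 56

M_X(t) = e^(7*e^(t) - 7)
dM/dt = 7*e^(-7)*e^(t)*e^(7*e^(t))
d^2M/dt^2 = (49*e^(2*t)*e^(7*e^(t)) + 7*e^(t)*e^(7*e^(t)))*e^(-7)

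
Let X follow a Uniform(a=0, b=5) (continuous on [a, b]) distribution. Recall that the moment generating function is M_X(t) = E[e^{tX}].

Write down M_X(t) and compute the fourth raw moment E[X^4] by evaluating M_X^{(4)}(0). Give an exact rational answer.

E[X^4] = M′′′′(0) = 125

M_X(t) = (e^(5*t) - 1)/(5*t)
M′(t) = (5*t*e^(5*t) - e^(5*t) + 1)/(5*t^2)
M′′(t) = (25*t^2*e^(5*t) - 10*t*e^(5*t) + 2*e^(5*t) - 2)/(5*t^3)
M′′′(t) = (125*t^3*e^(5*t) - 75*t^2*e^(5*t) + 30*t*e^(5*t) - 6*e^(5*t) + 6)/(5*t^4)
M′′′′(t) = (625*t^4*e^(5*t) - 500*t^3*e^(5*t) + 300*t^2*e^(5*t) - 120*t*e^(5*t) + 24*e^(5*t) - 24)/(5*t^5)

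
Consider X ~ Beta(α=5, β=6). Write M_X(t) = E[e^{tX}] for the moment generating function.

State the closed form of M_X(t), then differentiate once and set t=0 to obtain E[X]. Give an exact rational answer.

M_X(t) = ₁F₁(5; 11; t)
M^(1)(t) = 5*₁F₁(6; 12; t)/11

E[X] = M^(1)(0) = 5/11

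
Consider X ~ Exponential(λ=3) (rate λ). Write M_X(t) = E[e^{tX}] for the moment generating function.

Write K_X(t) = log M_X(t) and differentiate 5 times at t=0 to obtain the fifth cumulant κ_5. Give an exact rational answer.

M_X(t) = 3/(3 - t)
K_X(t) = log M_X(t) = -log(3 - t) + log(3)
dK/dt = -1/(t - 3)
d^2K/dt^2 = 1/(t^2 - 6*t + 9)
d^3K/dt^3 = -2/(t^3 - 9*t^2 + 27*t - 27)
d^4K/dt^4 = 6/(t^4 - 12*t^3 + 54*t^2 - 108*t + 81)
d^5K/dt^5 = -24/(t^5 - 15*t^4 + 90*t^3 - 270*t^2 + 405*t - 243)

κ_5 = d^5K/dt^5 |_{t=0} = 8/81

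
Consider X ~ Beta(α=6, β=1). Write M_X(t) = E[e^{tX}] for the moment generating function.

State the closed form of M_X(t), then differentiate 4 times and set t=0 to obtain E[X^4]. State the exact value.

E[X^4] = M′′′′(0) = 3/5

M_X(t) = ₁F₁(6; 7; t)
M′(t) = 6*₁F₁(7; 8; t)/7
M′′(t) = 3*₁F₁(8; 9; t)/4
M′′′(t) = 2*₁F₁(9; 10; t)/3
M′′′′(t) = 3*₁F₁(10; 11; t)/5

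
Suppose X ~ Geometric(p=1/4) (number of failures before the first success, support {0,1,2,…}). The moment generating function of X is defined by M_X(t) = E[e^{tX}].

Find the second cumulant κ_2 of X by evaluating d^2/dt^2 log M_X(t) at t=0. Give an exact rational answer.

M_X(t) = 1/(4*(1 - 3*e^(t)/4))
K_X(t) = log M_X(t) = -log(1 - 3*e^(t)/4) - 2*log(2)
D^2[K](t) = 12*e^(t)/(9*e^(2*t) - 24*e^(t) + 16)

κ_2 = D^2[K](0) = 12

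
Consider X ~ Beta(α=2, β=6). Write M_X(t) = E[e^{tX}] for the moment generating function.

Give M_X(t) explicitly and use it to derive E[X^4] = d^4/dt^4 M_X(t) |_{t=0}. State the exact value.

M_X(t) = ₁F₁(2; 8; t)
M^(4)(t) = ₁F₁(6; 12; t)/66

E[X^4] = M^(4)(0) = 1/66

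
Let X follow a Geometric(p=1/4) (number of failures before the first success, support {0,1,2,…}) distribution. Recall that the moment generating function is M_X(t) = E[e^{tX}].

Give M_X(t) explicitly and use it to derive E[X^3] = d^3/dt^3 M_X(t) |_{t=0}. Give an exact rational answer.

M_X(t) = 1/(4*(1 - 3*e^(t)/4))
M^(3)(t) = (27*e^(3*t) + 144*e^(2*t) + 48*e^(t))/(81*e^(4*t) - 432*e^(3*t) + 864*e^(2*t) - 768*e^(t) + 256)

E[X^3] = M^(3)(0) = 219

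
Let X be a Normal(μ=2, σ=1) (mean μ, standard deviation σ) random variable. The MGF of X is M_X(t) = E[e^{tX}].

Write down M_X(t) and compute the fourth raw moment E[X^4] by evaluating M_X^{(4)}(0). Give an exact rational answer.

E[X^4] = M′′′′(0) = 43

M_X(t) = e^(t^2/2 + 2*t)
M′(t) = t*e^(2*t)*e^(t^2/2) + 2*e^(2*t)*e^(t^2/2)
M′′(t) = t^2*e^(2*t)*e^(t^2/2) + 4*t*e^(2*t)*e^(t^2/2) + 5*e^(2*t)*e^(t^2/2)
M′′′(t) = t^3*e^(2*t)*e^(t^2/2) + 6*t^2*e^(2*t)*e^(t^2/2) + 15*t*e^(2*t)*e^(t^2/2) + 14*e^(2*t)*e^(t^2/2)
M′′′′(t) = t^4*e^(2*t)*e^(t^2/2) + 8*t^3*e^(2*t)*e^(t^2/2) + 30*t^2*e^(2*t)*e^(t^2/2) + 56*t*e^(2*t)*e^(t^2/2) + 43*e^(2*t)*e^(t^2/2)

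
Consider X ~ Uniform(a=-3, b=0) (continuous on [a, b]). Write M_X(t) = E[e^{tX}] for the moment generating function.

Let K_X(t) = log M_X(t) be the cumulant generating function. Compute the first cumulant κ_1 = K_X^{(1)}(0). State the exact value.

M_X(t) = (1 - e^(-3*t))/(3*t)
K_X(t) = log M_X(t) = -log(t) + log(1 - e^(-3*t)) - log(3)
dK/dt = (3*t - e^(3*t) + 1)/(t*e^(3*t) - t)

κ_1 = dK/dt |_{t=0} = -3/2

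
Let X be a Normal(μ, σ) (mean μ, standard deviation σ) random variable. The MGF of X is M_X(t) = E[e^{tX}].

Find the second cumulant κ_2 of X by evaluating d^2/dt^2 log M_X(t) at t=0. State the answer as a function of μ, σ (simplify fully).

κ_2 = D^2[K](0) = σ^2

M_X(t) = e^(μ*t + σ^2*t^2/2)
K_X(t) = log M_X(t) = μ*t + σ^2*t^2/2
D^2[K](t) = σ^2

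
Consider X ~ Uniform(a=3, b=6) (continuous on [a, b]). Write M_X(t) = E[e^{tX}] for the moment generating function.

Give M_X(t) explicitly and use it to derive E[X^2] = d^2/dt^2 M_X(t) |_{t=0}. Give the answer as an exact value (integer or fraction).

E[X^2] = M^(2)(0) = 21

M_X(t) = (e^(6*t) - e^(3*t))/(3*t)
M^(2)(t) = (36*t^2*e^(6*t) - 9*t^2*e^(3*t) - 12*t*e^(6*t) + 6*t*e^(3*t) + 2*e^(6*t) - 2*e^(3*t))/(3*t^3)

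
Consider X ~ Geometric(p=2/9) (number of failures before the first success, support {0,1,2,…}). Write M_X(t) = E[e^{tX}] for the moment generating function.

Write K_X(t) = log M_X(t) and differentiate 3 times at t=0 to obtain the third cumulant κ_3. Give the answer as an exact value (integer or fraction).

κ_3 = d^3K/dt^3 |_{t=0} = 126

M_X(t) = 2/(9*(1 - 7*e^(t)/9))
K_X(t) = log M_X(t) = -log(1 - 7*e^(t)/9) - 2*log(3) + log(2)
dK/dt = -7*e^(t)/(7*e^(t) - 9)
d^2K/dt^2 = 63*e^(t)/(49*e^(2*t) - 126*e^(t) + 81)
d^3K/dt^3 = (-441*e^(2*t) - 567*e^(t))/(343*e^(3*t) - 1323*e^(2*t) + 1701*e^(t) - 729)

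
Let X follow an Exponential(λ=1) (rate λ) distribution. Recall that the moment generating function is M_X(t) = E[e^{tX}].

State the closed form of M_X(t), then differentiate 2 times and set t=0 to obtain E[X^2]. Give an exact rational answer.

M_X(t) = 1/(1 - t)
D^2[M](t) = -2/(t^3 - 3*t^2 + 3*t - 1)

E[X^2] = D^2[M](0) = 2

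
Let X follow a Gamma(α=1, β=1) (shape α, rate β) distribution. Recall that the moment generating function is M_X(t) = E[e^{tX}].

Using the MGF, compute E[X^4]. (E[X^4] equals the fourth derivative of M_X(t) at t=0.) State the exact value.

E[X^4] = D^4[M](0) = 24

M_X(t) = 1/(1 - t)
D^4[M](t) = -24/(t^5 - 5*t^4 + 10*t^3 - 10*t^2 + 5*t - 1)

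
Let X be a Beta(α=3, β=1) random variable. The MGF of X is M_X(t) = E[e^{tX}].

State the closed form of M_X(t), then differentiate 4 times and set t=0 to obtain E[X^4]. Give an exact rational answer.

E[X^4] = D^4[M](0) = 3/7

M_X(t) = ₁F₁(3; 4; t)
D^4[M](t) = 3*₁F₁(7; 8; t)/7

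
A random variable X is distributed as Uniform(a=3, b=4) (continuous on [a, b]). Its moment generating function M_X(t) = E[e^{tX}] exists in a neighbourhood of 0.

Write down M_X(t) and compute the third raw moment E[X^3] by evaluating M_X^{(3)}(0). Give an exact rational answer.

E[X^3] = D^3[M](0) = 175/4

M_X(t) = (e^(4*t) - e^(3*t))/t
D^3[M](t) = (64*t^3*e^(4*t) - 27*t^3*e^(3*t) - 48*t^2*e^(4*t) + 27*t^2*e^(3*t) + 24*t*e^(4*t) - 18*t*e^(3*t) - 6*e^(4*t) + 6*e^(3*t))/t^4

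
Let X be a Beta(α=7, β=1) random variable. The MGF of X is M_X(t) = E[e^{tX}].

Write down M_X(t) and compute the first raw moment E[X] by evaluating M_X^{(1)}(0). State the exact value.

E[X] = D[M](0) = 7/8

M_X(t) = ₁F₁(7; 8; t)
D[M](t) = 7*₁F₁(8; 9; t)/8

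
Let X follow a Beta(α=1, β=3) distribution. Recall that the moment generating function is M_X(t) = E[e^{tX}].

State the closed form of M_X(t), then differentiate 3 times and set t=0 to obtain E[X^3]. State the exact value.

M_X(t) = ₁F₁(1; 4; t)
D^3[M](t) = ₁F₁(4; 7; t)/20

E[X^3] = D^3[M](0) = 1/20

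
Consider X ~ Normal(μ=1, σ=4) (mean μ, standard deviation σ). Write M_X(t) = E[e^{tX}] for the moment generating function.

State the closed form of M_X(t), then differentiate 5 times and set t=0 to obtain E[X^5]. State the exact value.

E[X^5] = M′′′′′(0) = 4001

M_X(t) = e^(8*t^2 + t)
M′(t) = 16*t*e^(t)*e^(8*t^2) + e^(t)*e^(8*t^2)
M′′(t) = 256*t^2*e^(t)*e^(8*t^2) + 32*t*e^(t)*e^(8*t^2) + 17*e^(t)*e^(8*t^2)
M′′′(t) = 4096*t^3*e^(t)*e^(8*t^2) + 768*t^2*e^(t)*e^(8*t^2) + 816*t*e^(t)*e^(8*t^2) + 49*e^(t)*e^(8*t^2)
M′′′′(t) = 65536*t^4*e^(t)*e^(8*t^2) + 16384*t^3*e^(t)*e^(8*t^2) + 26112*t^2*e^(t)*e^(8*t^2) + 3136*t*e^(t)*e^(8*t^2) + 865*e^(t)*e^(8*t^2)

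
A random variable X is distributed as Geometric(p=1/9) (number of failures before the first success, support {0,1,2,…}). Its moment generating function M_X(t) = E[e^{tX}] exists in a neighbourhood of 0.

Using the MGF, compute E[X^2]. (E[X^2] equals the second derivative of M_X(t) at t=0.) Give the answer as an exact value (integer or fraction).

E[X^2] = d^2M/dt^2 |_{t=0} = 136

M_X(t) = 1/(9*(1 - 8*e^(t)/9))
dM/dt = 8*e^(t)/(64*e^(2*t) - 144*e^(t) + 81)
d^2M/dt^2 = (-64*e^(2*t) - 72*e^(t))/(512*e^(3*t) - 1728*e^(2*t) + 1944*e^(t) - 729)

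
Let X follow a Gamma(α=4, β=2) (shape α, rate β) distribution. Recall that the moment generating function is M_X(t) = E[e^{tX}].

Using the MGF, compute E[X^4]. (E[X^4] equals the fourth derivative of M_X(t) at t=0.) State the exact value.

M_X(t) = 16/(2 - t)^4
dM/dt = -64/(t^5 - 10*t^4 + 40*t^3 - 80*t^2 + 80*t - 32)
d^2M/dt^2 = 320/(t^6 - 12*t^5 + 60*t^4 - 160*t^3 + 240*t^2 - 192*t + 64)
d^3M/dt^3 = -1920/(t^7 - 14*t^6 + 84*t^5 - 280*t^4 + 560*t^3 - 672*t^2 + 448*t - 128)
d^4M/dt^4 = 13440/(t^8 - 16*t^7 + 112*t^6 - 448*t^5 + 1120*t^4 - 1792*t^3 + 1792*t^2 - 1024*t + 256)

E[X^4] = d^4M/dt^4 |_{t=0} = 105/2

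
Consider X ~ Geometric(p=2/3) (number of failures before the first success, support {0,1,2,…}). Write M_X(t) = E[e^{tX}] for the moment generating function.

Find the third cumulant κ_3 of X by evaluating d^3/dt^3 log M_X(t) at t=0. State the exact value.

κ_3 = K^(3)(0) = 3/2

M_X(t) = 2/(3*(1 - e^(t)/3))
K_X(t) = log M_X(t) = -log(1 - e^(t)/3) - log(3) + log(2)
K^(3)(t) = (-3*e^(2*t) - 9*e^(t))/(e^(3*t) - 9*e^(2*t) + 27*e^(t) - 27)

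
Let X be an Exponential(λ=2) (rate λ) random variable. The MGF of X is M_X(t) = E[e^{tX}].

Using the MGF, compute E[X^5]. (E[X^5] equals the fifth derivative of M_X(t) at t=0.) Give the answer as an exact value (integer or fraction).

M_X(t) = 2/(2 - t)
dM/dt = 2/(t^2 - 4*t + 4)
d^2M/dt^2 = -4/(t^3 - 6*t^2 + 12*t - 8)
d^3M/dt^3 = 12/(t^4 - 8*t^3 + 24*t^2 - 32*t + 16)
d^4M/dt^4 = -48/(t^5 - 10*t^4 + 40*t^3 - 80*t^2 + 80*t - 32)
d^5M/dt^5 = 240/(t^6 - 12*t^5 + 60*t^4 - 160*t^3 + 240*t^2 - 192*t + 64)

E[X^5] = d^5M/dt^5 |_{t=0} = 15/4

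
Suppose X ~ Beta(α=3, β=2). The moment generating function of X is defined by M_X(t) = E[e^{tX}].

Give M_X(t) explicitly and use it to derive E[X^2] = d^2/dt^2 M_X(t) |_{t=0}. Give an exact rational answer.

M_X(t) = ₁F₁(3; 5; t)
M^(2)(t) = 2*₁F₁(5; 7; t)/5

E[X^2] = M^(2)(0) = 2/5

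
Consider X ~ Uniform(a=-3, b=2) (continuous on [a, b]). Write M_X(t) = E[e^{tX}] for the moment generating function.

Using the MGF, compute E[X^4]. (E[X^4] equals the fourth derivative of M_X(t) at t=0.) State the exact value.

E[X^4] = d^4M/dt^4 |_{t=0} = 11

M_X(t) = (e^(2*t) - e^(-3*t))/(5*t)
dM/dt = (2*t*e^(5*t) + 3*t - e^(5*t) + 1)*e^(-3*t)/(5*t^2)
d^2M/dt^2 = (4*t^2*e^(5*t) - 9*t^2 - 4*t*e^(5*t) - 6*t + 2*e^(5*t) - 2)*e^(-3*t)/(5*t^3)
d^3M/dt^3 = (8*t^3*e^(5*t) + 27*t^3 - 12*t^2*e^(5*t) + 27*t^2 + 12*t*e^(5*t) + 18*t - 6*e^(5*t) + 6)*e^(-3*t)/(5*t^4)
d^4M/dt^4 = (16*t^4*e^(5*t) - 81*t^4 - 32*t^3*e^(5*t) - 108*t^3 + 48*t^2*e^(5*t) - 108*t^2 - 48*t*e^(5*t) - 72*t + 24*e^(5*t) - 24)*e^(-3*t)/(5*t^5)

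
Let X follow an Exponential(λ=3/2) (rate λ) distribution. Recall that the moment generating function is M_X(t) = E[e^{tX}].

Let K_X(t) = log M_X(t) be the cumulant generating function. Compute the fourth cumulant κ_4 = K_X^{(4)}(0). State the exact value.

M_X(t) = 3/(2*(3/2 - t))
K_X(t) = log M_X(t) = -log(3/2 - t) - log(2) + log(3)
K^(4)(t) = 96/(16*t^4 - 96*t^3 + 216*t^2 - 216*t + 81)

κ_4 = K^(4)(0) = 32/27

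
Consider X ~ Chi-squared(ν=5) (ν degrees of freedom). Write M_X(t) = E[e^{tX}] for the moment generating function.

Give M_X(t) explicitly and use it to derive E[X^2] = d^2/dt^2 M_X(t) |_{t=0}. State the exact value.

M_X(t) = (1 - 2*t)^(-5/2)
D^2[M](t) = 35/(16*t^4*√(1 - 2*t) - 32*t^3*√(1 - 2*t) + 24*t^2*√(1 - 2*t) - 8*t*√(1 - 2*t) + √(1 - 2*t))

E[X^2] = D^2[M](0) = 35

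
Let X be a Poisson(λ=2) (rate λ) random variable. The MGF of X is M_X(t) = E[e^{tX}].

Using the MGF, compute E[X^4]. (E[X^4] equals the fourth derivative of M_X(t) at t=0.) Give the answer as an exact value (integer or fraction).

M_X(t) = e^(2*e^(t) - 2)
M′(t) = 2*e^(-2)*e^(t)*e^(2*e^(t))
M′′(t) = (4*e^(2*t)*e^(2*e^(t)) + 2*e^(t)*e^(2*e^(t)))*e^(-2)
M′′′(t) = (8*e^(3*t)*e^(2*e^(t)) + 12*e^(2*t)*e^(2*e^(t)) + 2*e^(t)*e^(2*e^(t)))*e^(-2)
M′′′′(t) = (16*e^(4*t)*e^(2*e^(t)) + 48*e^(3*t)*e^(2*e^(t)) + 28*e^(2*t)*e^(2*e^(t)) + 2*e^(t)*e^(2*e^(t)))*e^(-2)

E[X^4] = M′′′′(0) = 94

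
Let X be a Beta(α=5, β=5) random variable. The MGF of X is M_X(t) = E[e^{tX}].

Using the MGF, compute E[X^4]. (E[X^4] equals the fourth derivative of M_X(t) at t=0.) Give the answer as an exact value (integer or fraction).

M_X(t) = ₁F₁(5; 10; t)
M′(t) = ₁F₁(6; 11; t)/2
M′′(t) = 3*₁F₁(7; 12; t)/11
M′′′(t) = 7*₁F₁(8; 13; t)/44
M′′′′(t) = 14*₁F₁(9; 14; t)/143

E[X^4] = M′′′′(0) = 14/143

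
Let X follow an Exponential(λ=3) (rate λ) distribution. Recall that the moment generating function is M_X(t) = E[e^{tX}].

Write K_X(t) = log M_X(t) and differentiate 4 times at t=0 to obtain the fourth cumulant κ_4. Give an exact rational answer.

M_X(t) = 3/(3 - t)
K_X(t) = log M_X(t) = -log(3 - t) + log(3)
dK/dt = -1/(t - 3)
d^2K/dt^2 = 1/(t^2 - 6*t + 9)
d^3K/dt^3 = -2/(t^3 - 9*t^2 + 27*t - 27)
d^4K/dt^4 = 6/(t^4 - 12*t^3 + 54*t^2 - 108*t + 81)

κ_4 = d^4K/dt^4 |_{t=0} = 2/27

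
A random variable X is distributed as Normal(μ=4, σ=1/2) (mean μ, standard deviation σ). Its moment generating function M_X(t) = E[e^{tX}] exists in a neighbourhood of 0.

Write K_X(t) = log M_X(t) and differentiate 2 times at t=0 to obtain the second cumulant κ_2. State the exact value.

κ_2 = d^2K/dt^2 |_{t=0} = 1/4

M_X(t) = e^(t^2/8 + 4*t)
K_X(t) = log M_X(t) = t^2/8 + 4*t
dK/dt = t/4 + 4
d^2K/dt^2 = 1/4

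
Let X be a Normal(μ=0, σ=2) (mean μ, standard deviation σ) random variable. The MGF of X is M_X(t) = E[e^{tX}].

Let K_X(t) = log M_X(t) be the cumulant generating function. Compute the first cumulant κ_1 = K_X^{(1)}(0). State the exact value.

κ_1 = K′(0) = 0

M_X(t) = e^(2*t^2)
K_X(t) = log M_X(t) = 2*t^2
K′(t) = 4*t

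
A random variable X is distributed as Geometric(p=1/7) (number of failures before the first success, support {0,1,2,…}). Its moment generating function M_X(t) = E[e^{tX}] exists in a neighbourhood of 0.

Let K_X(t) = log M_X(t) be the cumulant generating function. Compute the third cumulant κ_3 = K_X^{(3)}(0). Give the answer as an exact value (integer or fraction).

M_X(t) = 1/(7*(1 - 6*e^(t)/7))
K_X(t) = log M_X(t) = -log(1 - 6*e^(t)/7) - log(7)
D^3[K](t) = (-252*e^(2*t) - 294*e^(t))/(216*e^(3*t) - 756*e^(2*t) + 882*e^(t) - 343)

κ_3 = D^3[K](0) = 546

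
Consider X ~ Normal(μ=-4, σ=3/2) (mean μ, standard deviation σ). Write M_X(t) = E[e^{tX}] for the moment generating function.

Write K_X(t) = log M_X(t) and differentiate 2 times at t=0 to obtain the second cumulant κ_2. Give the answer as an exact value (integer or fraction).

M_X(t) = e^(9*t^2/8 - 4*t)
K_X(t) = log M_X(t) = 9*t^2/8 - 4*t
K′(t) = 9*t/4 - 4
K′′(t) = 9/4

κ_2 = K′′(0) = 9/4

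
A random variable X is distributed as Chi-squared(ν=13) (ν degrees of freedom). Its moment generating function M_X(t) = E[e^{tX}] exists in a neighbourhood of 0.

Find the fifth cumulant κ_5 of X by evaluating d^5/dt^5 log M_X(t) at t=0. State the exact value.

M_X(t) = (1 - 2*t)^(-13/2)
K_X(t) = log M_X(t) = -13*log(1 - 2*t)/2
K′(t) = -13/(2*t - 1)
K′′(t) = 26/(4*t^2 - 4*t + 1)
K′′′(t) = -104/(8*t^3 - 12*t^2 + 6*t - 1)
K′′′′(t) = 624/(16*t^4 - 32*t^3 + 24*t^2 - 8*t + 1)
K′′′′′(t) = -4992/(32*t^5 - 80*t^4 + 80*t^3 - 40*t^2 + 10*t - 1)

κ_5 = K′′′′′(0) = 4992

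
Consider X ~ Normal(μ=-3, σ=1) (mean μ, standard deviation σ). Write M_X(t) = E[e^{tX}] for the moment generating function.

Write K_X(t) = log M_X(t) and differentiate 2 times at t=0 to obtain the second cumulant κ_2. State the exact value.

M_X(t) = e^(t^2/2 - 3*t)
K_X(t) = log M_X(t) = t^2/2 - 3*t
K^(2)(t) = 1

κ_2 = K^(2)(0) = 1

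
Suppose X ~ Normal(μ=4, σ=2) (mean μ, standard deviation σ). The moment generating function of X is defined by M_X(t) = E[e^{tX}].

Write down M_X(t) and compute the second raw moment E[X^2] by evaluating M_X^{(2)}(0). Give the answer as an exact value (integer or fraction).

M_X(t) = e^(2*t^2 + 4*t)
D^2[M](t) = 16*t^2*e^(4*t)*e^(2*t^2) + 32*t*e^(4*t)*e^(2*t^2) + 20*e^(4*t)*e^(2*t^2)

E[X^2] = D^2[M](0) = 20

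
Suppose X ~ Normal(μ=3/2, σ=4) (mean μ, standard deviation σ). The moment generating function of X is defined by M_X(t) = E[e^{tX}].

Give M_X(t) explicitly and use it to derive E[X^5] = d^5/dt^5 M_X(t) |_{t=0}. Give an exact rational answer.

M_X(t) = e^(8*t^2 + 3*t/2)

E[X^5] = M^(5)(0) = 201843/32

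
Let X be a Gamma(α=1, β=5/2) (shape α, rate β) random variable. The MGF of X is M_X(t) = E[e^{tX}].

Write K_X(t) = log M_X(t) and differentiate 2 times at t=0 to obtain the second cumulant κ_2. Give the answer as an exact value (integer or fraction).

M_X(t) = 5/(2*(5/2 - t))
K_X(t) = log M_X(t) = -log(5/2 - t) - log(2) + log(5)
K′(t) = -2/(2*t - 5)
K′′(t) = 4/(4*t^2 - 20*t + 25)

κ_2 = K′′(0) = 4/25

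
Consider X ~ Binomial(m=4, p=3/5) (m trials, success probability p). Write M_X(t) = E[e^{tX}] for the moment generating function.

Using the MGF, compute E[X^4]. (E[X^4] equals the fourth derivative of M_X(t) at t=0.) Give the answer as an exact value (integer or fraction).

M_X(t) = (3*e^(t)/5 + 2/5)^4
M^(4)(t) = 20736*e^(4*t)/625 + 17496*e^(3*t)/625 + 3456*e^(2*t)/625 + 96*e^(t)/625

E[X^4] = M^(4)(0) = 41784/625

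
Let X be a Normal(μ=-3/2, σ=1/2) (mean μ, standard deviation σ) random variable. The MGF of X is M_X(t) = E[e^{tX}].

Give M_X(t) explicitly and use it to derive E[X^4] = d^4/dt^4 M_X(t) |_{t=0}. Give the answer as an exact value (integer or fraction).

E[X^4] = M^(4)(0) = 69/8

M_X(t) = e^(t^2/8 - 3*t/2)
M^(4)(t) = (t^4*e^(t^2/8) - 24*t^3*e^(t^2/8) + 240*t^2*e^(t^2/8) - 1152*t*e^(t^2/8) + 2208*e^(t^2/8))*e^(-3*t/2)/256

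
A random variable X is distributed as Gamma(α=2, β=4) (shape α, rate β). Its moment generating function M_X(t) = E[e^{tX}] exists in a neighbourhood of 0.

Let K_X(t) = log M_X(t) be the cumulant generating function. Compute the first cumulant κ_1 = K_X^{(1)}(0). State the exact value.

M_X(t) = 16/(4 - t)^2
K_X(t) = log M_X(t) = -2*log(4 - t) + 4*log(2)
K′(t) = -2/(t - 4)

κ_1 = K′(0) = 1/2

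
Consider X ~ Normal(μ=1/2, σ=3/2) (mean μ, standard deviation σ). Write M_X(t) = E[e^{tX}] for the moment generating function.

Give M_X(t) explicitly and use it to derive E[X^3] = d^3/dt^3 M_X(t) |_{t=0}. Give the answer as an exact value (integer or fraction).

E[X^3] = M′′′(0) = 7/2

M_X(t) = e^(9*t^2/8 + t/2)
M′(t) = 9*t*e^(t/2)*e^(9*t^2/8)/4 + e^(t/2)*e^(9*t^2/8)/2
M′′(t) = 81*t^2*e^(t/2)*e^(9*t^2/8)/16 + 9*t*e^(t/2)*e^(9*t^2/8)/4 + 5*e^(t/2)*e^(9*t^2/8)/2
M′′′(t) = 729*t^3*e^(t/2)*e^(9*t^2/8)/64 + 243*t^2*e^(t/2)*e^(9*t^2/8)/32 + 135*t*e^(t/2)*e^(9*t^2/8)/8 + 7*e^(t/2)*e^(9*t^2/8)/2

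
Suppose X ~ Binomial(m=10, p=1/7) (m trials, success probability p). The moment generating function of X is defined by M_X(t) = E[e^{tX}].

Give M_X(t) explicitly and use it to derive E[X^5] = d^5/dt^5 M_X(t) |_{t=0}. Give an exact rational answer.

M_X(t) = (e^(t)/7 + 6/7)^10

E[X^5] = d^5M/dt^5 |_{t=0} = 250300/2401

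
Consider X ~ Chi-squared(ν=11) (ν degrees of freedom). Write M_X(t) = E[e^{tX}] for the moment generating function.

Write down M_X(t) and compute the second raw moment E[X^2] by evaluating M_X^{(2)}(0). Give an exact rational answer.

E[X^2] = d^2M/dt^2 |_{t=0} = 143

M_X(t) = (1 - 2*t)^(-11/2)
dM/dt = 11/(64*t^6*√(1 - 2*t) - 192*t^5*√(1 - 2*t) + 240*t^4*√(1 - 2*t) - 160*t^3*√(1 - 2*t) + 60*t^2*√(1 - 2*t) - 12*t*√(1 - 2*t) + √(1 - 2*t))
d^2M/dt^2 = -143/(128*t^7*√(1 - 2*t) - 448*t^6*√(1 - 2*t) + 672*t^5*√(1 - 2*t) - 560*t^4*√(1 - 2*t) + 280*t^3*√(1 - 2*t) - 84*t^2*√(1 - 2*t) + 14*t*√(1 - 2*t) - √(1 - 2*t))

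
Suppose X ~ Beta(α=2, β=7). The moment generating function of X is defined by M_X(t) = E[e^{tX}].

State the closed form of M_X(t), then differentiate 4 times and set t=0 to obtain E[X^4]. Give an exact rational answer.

E[X^4] = d^4M/dt^4 |_{t=0} = 1/99

M_X(t) = ₁F₁(2; 9; t)
dM/dt = 2*₁F₁(3; 10; t)/9
d^2M/dt^2 = ₁F₁(4; 11; t)/15
d^3M/dt^3 = 4*₁F₁(5; 12; t)/165
d^4M/dt^4 = ₁F₁(6; 13; t)/99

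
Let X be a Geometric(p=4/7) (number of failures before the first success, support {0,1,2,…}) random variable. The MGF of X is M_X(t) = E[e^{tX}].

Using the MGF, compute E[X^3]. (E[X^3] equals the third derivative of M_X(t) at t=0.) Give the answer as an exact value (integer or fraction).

E[X^3] = M^(3)(0) = 213/32

M_X(t) = 4/(7*(1 - 3*e^(t)/7))
M^(3)(t) = (108*e^(3*t) + 1008*e^(2*t) + 588*e^(t))/(81*e^(4*t) - 756*e^(3*t) + 2646*e^(2*t) - 4116*e^(t) + 2401)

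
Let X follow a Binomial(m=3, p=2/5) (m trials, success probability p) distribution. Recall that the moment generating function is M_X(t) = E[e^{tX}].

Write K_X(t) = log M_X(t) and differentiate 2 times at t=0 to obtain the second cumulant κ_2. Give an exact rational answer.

M_X(t) = (2*e^(t)/5 + 3/5)^3
K_X(t) = log M_X(t) = 3*log(2*e^(t)/5 + 3/5)
K^(2)(t) = 18*e^(t)/(4*e^(2*t) + 12*e^(t) + 9)

κ_2 = K^(2)(0) = 18/25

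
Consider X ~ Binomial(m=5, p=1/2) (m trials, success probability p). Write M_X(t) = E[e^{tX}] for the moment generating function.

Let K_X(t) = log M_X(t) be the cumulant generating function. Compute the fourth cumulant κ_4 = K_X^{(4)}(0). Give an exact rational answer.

M_X(t) = (e^(t)/2 + 1/2)^5
K_X(t) = log M_X(t) = 5*log(e^(t)/2 + 1/2)
K′(t) = 5*e^(t)/(e^(t) + 1)
K′′(t) = 5*e^(t)/(e^(2*t) + 2*e^(t) + 1)
K′′′(t) = (-5*e^(2*t) + 5*e^(t))/(e^(3*t) + 3*e^(2*t) + 3*e^(t) + 1)
K′′′′(t) = (5*e^(3*t) - 20*e^(2*t) + 5*e^(t))/(e^(4*t) + 4*e^(3*t) + 6*e^(2*t) + 4*e^(t) + 1)

κ_4 = K′′′′(0) = -5/8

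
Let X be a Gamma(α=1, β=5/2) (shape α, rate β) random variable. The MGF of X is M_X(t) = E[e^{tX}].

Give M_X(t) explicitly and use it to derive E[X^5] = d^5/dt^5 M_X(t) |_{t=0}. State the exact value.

E[X^5] = D^5[M](0) = 768/625

M_X(t) = 5/(2*(5/2 - t))
D^5[M](t) = 19200/(64*t^6 - 960*t^5 + 6000*t^4 - 20000*t^3 + 37500*t^2 - 37500*t + 15625)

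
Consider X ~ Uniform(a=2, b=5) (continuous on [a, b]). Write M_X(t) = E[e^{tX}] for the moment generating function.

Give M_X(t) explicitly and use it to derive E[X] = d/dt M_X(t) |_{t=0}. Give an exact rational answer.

E[X] = dM/dt |_{t=0} = 7/2

M_X(t) = (e^(5*t) - e^(2*t))/(3*t)
dM/dt = (5*t*e^(5*t) - 2*t*e^(2*t) - e^(5*t) + e^(2*t))/(3*t^2)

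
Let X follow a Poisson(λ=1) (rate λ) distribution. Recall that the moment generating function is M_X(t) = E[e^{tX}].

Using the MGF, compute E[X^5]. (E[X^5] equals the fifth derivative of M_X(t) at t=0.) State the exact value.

E[X^5] = d^5M/dt^5 |_{t=0} = 52

M_X(t) = e^(e^(t) - 1)
dM/dt = e^(-1)*e^(t)*e^(e^(t))
d^2M/dt^2 = (e^(2*t)*e^(e^(t)) + e^(t)*e^(e^(t)))*e^(-1)
d^3M/dt^3 = (e^(3*t)*e^(e^(t)) + 3*e^(2*t)*e^(e^(t)) + e^(t)*e^(e^(t)))*e^(-1)
d^4M/dt^4 = (e^(4*t)*e^(e^(t)) + 6*e^(3*t)*e^(e^(t)) + 7*e^(2*t)*e^(e^(t)) + e^(t)*e^(e^(t)))*e^(-1)
d^5M/dt^5 = (e^(5*t)*e^(e^(t)) + 10*e^(4*t)*e^(e^(t)) + 25*e^(3*t)*e^(e^(t)) + 15*e^(2*t)*e^(e^(t)) + e^(t)*e^(e^(t)))*e^(-1)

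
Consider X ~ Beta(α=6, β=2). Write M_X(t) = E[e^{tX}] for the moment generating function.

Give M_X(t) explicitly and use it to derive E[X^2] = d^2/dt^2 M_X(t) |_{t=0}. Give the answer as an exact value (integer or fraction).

E[X^2] = D^2[M](0) = 7/12

M_X(t) = ₁F₁(6; 8; t)
D^2[M](t) = 7*₁F₁(8; 10; t)/12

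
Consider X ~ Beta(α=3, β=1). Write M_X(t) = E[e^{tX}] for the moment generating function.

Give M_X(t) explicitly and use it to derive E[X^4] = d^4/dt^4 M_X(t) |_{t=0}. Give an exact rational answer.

M_X(t) = ₁F₁(3; 4; t)
M^(4)(t) = 3*₁F₁(7; 8; t)/7

E[X^4] = M^(4)(0) = 3/7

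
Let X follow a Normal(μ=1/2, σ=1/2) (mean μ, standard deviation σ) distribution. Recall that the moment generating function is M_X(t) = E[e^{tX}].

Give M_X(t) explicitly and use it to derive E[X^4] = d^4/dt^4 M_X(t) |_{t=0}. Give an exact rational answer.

E[X^4] = M^(4)(0) = 5/8

M_X(t) = e^(t^2/8 + t/2)
M^(4)(t) = t^4*e^(t/2)*e^(t^2/8)/256 + t^3*e^(t/2)*e^(t^2/8)/32 + 3*t^2*e^(t/2)*e^(t^2/8)/16 + t*e^(t/2)*e^(t^2/8)/2 + 5*e^(t/2)*e^(t^2/8)/8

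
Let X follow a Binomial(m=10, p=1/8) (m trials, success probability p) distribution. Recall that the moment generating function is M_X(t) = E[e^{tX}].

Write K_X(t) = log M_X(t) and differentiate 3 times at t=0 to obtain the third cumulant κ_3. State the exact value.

κ_3 = D^3[K](0) = 105/128

M_X(t) = (e^(t)/8 + 7/8)^10
K_X(t) = log M_X(t) = 10*log(e^(t)/8 + 7/8)
D^3[K](t) = (-70*e^(2*t) + 490*e^(t))/(e^(3*t) + 21*e^(2*t) + 147*e^(t) + 343)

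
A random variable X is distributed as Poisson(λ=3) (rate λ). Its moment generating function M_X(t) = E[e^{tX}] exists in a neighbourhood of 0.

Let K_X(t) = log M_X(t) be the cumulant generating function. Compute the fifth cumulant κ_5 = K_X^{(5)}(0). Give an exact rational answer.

κ_5 = K^(5)(0) = 3

M_X(t) = e^(3*e^(t) - 3)
K_X(t) = log M_X(t) = 3*e^(t) - 3
K^(5)(t) = 3*e^(t)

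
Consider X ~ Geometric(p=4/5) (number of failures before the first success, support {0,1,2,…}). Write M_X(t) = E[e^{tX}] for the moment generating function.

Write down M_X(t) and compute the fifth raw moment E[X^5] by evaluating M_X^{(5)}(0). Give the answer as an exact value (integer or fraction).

E[X^5] = M^(5)(0) = 707/128

M_X(t) = 4/(5*(1 - e^(t)/5))
M^(5)(t) = (4*e^(5*t) + 520*e^(4*t) + 6600*e^(3*t) + 13000*e^(2*t) + 2500*e^(t))/(e^(6*t) - 30*e^(5*t) + 375*e^(4*t) - 2500*e^(3*t) + 9375*e^(2*t) - 18750*e^(t) + 15625)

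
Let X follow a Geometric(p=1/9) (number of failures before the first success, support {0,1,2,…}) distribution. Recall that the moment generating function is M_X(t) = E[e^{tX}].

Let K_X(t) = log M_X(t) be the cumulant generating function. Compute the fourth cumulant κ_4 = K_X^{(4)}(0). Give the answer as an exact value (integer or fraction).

M_X(t) = 1/(9*(1 - 8*e^(t)/9))
K_X(t) = log M_X(t) = -log(1 - 8*e^(t)/9) - 2*log(3)
D^4[K](t) = (4608*e^(3*t) + 20736*e^(2*t) + 5832*e^(t))/(4096*e^(4*t) - 18432*e^(3*t) + 31104*e^(2*t) - 23328*e^(t) + 6561)

κ_4 = D^4[K](0) = 31176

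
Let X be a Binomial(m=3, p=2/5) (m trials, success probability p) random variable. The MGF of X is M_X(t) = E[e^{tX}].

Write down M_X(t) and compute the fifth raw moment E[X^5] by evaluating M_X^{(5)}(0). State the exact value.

E[X^5] = M^(5)(0) = 126/5

M_X(t) = (2*e^(t)/5 + 3/5)^3
M^(5)(t) = 1944*e^(3*t)/125 + 1152*e^(2*t)/125 + 54*e^(t)/125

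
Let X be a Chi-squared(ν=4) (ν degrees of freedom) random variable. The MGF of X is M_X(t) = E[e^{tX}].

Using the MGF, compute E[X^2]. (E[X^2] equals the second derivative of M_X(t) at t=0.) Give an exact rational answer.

E[X^2] = M′′(0) = 24

M_X(t) = (1 - 2*t)^(-2)
M′(t) = -4/(8*t^3 - 12*t^2 + 6*t - 1)
M′′(t) = 24/(16*t^4 - 32*t^3 + 24*t^2 - 8*t + 1)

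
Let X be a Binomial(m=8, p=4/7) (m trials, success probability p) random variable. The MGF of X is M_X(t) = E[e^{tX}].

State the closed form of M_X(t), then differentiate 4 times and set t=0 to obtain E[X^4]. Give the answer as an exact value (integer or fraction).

M_X(t) = (4*e^(t)/7 + 3/7)^8

E[X^4] = M^(4)(0) = 235936/343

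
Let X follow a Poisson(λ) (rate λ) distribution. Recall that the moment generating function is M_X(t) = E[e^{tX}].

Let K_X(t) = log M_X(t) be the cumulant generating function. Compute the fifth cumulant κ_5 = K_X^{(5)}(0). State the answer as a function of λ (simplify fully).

M_X(t) = e^(λ*(e^(t) - 1))
K_X(t) = log M_X(t) = λ*(e^(t) - 1)
K′(t) = λ*e^(t)
K′′(t) = λ*e^(t)
K′′′(t) = λ*e^(t)
K′′′′(t) = λ*e^(t)
K′′′′′(t) = λ*e^(t)

κ_5 = K′′′′′(0) = λ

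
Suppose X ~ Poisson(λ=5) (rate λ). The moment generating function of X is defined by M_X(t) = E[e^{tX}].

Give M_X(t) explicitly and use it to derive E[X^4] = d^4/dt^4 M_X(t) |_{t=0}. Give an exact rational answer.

E[X^4] = M′′′′(0) = 1555

M_X(t) = e^(5*e^(t) - 5)
M′(t) = 5*e^(-5)*e^(t)*e^(5*e^(t))
M′′(t) = (25*e^(2*t)*e^(5*e^(t)) + 5*e^(t)*e^(5*e^(t)))*e^(-5)
M′′′(t) = (125*e^(3*t)*e^(5*e^(t)) + 75*e^(2*t)*e^(5*e^(t)) + 5*e^(t)*e^(5*e^(t)))*e^(-5)
M′′′′(t) = (625*e^(4*t)*e^(5*e^(t)) + 750*e^(3*t)*e^(5*e^(t)) + 175*e^(2*t)*e^(5*e^(t)) + 5*e^(t)*e^(5*e^(t)))*e^(-5)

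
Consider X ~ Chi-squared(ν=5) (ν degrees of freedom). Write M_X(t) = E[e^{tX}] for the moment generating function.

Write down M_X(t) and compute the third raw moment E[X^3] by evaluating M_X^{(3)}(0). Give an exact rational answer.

E[X^3] = M^(3)(0) = 315

M_X(t) = (1 - 2*t)^(-5/2)
M^(3)(t) = -315/(32*t^5*√(1 - 2*t) - 80*t^4*√(1 - 2*t) + 80*t^3*√(1 - 2*t) - 40*t^2*√(1 - 2*t) + 10*t*√(1 - 2*t) - √(1 - 2*t))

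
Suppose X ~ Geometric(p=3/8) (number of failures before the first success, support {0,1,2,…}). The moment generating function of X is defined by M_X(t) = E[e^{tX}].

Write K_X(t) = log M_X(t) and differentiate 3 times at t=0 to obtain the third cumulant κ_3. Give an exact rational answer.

M_X(t) = 3/(8*(1 - 5*e^(t)/8))
K_X(t) = log M_X(t) = -log(1 - 5*e^(t)/8) - 3*log(2) + log(3)
K^(3)(t) = (-200*e^(2*t) - 320*e^(t))/(125*e^(3*t) - 600*e^(2*t) + 960*e^(t) - 512)

κ_3 = K^(3)(0) = 520/27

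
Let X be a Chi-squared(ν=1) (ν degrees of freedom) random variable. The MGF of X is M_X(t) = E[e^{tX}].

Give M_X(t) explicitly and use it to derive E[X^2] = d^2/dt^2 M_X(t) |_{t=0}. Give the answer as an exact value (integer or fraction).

E[X^2] = M^(2)(0) = 3

M_X(t) = 1/√(1 - 2*t)
M^(2)(t) = 3/(4*t^2*√(1 - 2*t) - 4*t*√(1 - 2*t) + √(1 - 2*t))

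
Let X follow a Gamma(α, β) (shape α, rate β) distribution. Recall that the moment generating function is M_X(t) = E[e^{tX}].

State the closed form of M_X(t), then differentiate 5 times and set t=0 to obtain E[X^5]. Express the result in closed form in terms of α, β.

M_X(t) = (β/(β - t))^α

E[X^5] = M^(5)(0) = α*(α^4 + 10*α^3 + 35*α^2 + 50*α + 24)/β^5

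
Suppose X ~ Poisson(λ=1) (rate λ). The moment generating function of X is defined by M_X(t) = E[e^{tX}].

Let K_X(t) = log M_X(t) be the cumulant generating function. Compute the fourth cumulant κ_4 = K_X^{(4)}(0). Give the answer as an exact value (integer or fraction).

κ_4 = K^(4)(0) = 1

M_X(t) = e^(e^(t) - 1)
K_X(t) = log M_X(t) = e^(t) - 1
K^(4)(t) = e^(t)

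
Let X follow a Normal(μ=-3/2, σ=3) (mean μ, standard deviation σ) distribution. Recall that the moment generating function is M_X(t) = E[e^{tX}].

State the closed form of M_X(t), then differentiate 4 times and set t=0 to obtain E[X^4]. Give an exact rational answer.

M_X(t) = e^(9*t^2/2 - 3*t/2)
dM/dt = 9*t*e^(-3*t/2)*e^(9*t^2/2) - 3*e^(-3*t/2)*e^(9*t^2/2)/2
d^2M/dt^2 = (324*t^2*e^(9*t^2/2) - 108*t*e^(9*t^2/2) + 45*e^(9*t^2/2))*e^(-3*t/2)/4
d^3M/dt^3 = (5832*t^3*e^(9*t^2/2) - 2916*t^2*e^(9*t^2/2) + 2430*t*e^(9*t^2/2) - 351*e^(9*t^2/2))*e^(-3*t/2)/8
d^4M/dt^4 = (104976*t^4*e^(9*t^2/2) - 69984*t^3*e^(9*t^2/2) + 87480*t^2*e^(9*t^2/2) - 25272*t*e^(9*t^2/2) + 5913*e^(9*t^2/2))*e^(-3*t/2)/16

E[X^4] = d^4M/dt^4 |_{t=0} = 5913/16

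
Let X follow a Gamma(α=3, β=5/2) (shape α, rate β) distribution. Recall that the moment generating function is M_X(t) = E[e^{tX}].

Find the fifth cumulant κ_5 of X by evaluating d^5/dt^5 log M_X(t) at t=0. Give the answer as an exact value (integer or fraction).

κ_5 = D^5[K](0) = 2304/3125

M_X(t) = 125/(8*(5/2 - t)^3)
K_X(t) = log M_X(t) = -3*log(5/2 - t) - 3*log(2) + 3*log(5)
D^5[K](t) = -2304/(32*t^5 - 400*t^4 + 2000*t^3 - 5000*t^2 + 6250*t - 3125)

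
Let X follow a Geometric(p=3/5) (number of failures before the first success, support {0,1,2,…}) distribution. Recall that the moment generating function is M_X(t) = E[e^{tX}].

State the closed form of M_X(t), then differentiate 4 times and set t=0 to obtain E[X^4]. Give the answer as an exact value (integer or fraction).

E[X^4] = M^(4)(0) = 602/27

M_X(t) = 3/(5*(1 - 2*e^(t)/5))
M^(4)(t) = (-48*e^(4*t) - 1320*e^(3*t) - 3300*e^(2*t) - 750*e^(t))/(32*e^(5*t) - 400*e^(4*t) + 2000*e^(3*t) - 5000*e^(2*t) + 6250*e^(t) - 3125)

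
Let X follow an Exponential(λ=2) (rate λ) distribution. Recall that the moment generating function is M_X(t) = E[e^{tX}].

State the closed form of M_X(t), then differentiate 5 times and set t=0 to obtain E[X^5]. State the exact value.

E[X^5] = M^(5)(0) = 15/4

M_X(t) = 2/(2 - t)
M^(5)(t) = 240/(t^6 - 12*t^5 + 60*t^4 - 160*t^3 + 240*t^2 - 192*t + 64)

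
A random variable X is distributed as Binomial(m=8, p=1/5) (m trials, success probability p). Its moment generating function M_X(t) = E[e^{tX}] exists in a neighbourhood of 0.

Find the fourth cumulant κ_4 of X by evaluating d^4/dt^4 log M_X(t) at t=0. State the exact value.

κ_4 = d^4K/dt^4 |_{t=0} = 32/625

M_X(t) = (e^(t)/5 + 4/5)^8
K_X(t) = log M_X(t) = 8*log(e^(t)/5 + 4/5)
dK/dt = 8*e^(t)/(e^(t) + 4)
d^2K/dt^2 = 32*e^(t)/(e^(2*t) + 8*e^(t) + 16)
d^3K/dt^3 = (-32*e^(2*t) + 128*e^(t))/(e^(3*t) + 12*e^(2*t) + 48*e^(t) + 64)
d^4K/dt^4 = (32*e^(3*t) - 512*e^(2*t) + 512*e^(t))/(e^(4*t) + 16*e^(3*t) + 96*e^(2*t) + 256*e^(t) + 256)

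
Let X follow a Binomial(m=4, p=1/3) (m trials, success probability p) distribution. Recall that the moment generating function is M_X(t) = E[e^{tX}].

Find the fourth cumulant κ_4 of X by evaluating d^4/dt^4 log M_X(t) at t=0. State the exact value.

κ_4 = D^4[K](0) = -8/27

M_X(t) = (e^(t)/3 + 2/3)^4
K_X(t) = log M_X(t) = 4*log(e^(t)/3 + 2/3)
D^4[K](t) = (8*e^(3*t) - 64*e^(2*t) + 32*e^(t))/(e^(4*t) + 8*e^(3*t) + 24*e^(2*t) + 32*e^(t) + 16)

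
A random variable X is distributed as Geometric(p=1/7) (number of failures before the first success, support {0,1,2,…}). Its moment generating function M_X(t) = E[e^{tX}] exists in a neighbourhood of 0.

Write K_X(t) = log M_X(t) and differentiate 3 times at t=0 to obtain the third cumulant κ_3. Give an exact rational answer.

M_X(t) = 1/(7*(1 - 6*e^(t)/7))
K_X(t) = log M_X(t) = -log(1 - 6*e^(t)/7) - log(7)
K′(t) = -6*e^(t)/(6*e^(t) - 7)
K′′(t) = 42*e^(t)/(36*e^(2*t) - 84*e^(t) + 49)
K′′′(t) = (-252*e^(2*t) - 294*e^(t))/(216*e^(3*t) - 756*e^(2*t) + 882*e^(t) - 343)

κ_3 = K′′′(0) = 546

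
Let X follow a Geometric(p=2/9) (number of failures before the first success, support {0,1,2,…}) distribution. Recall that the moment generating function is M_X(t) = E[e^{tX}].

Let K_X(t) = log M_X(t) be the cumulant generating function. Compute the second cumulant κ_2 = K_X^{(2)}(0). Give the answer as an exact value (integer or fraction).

M_X(t) = 2/(9*(1 - 7*e^(t)/9))
K_X(t) = log M_X(t) = -log(1 - 7*e^(t)/9) - 2*log(3) + log(2)
dK/dt = -7*e^(t)/(7*e^(t) - 9)
d^2K/dt^2 = 63*e^(t)/(49*e^(2*t) - 126*e^(t) + 81)

κ_2 = d^2K/dt^2 |_{t=0} = 63/4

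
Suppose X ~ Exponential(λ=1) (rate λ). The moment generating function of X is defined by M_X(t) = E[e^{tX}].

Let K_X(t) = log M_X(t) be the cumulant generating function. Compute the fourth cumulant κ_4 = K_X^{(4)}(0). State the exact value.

κ_4 = D^4[K](0) = 6

M_X(t) = 1/(1 - t)
K_X(t) = log M_X(t) = -log(1 - t)
D^4[K](t) = 6/(t^4 - 4*t^3 + 6*t^2 - 4*t + 1)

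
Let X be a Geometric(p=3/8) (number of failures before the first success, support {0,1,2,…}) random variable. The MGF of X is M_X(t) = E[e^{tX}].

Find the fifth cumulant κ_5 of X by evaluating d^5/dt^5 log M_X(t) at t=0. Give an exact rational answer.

M_X(t) = 3/(8*(1 - 5*e^(t)/8))
K_X(t) = log M_X(t) = -log(1 - 5*e^(t)/8) - 3*log(2) + log(3)
K^(5)(t) = (-5000*e^(4*t) - 88000*e^(3*t) - 140800*e^(2*t) - 20480*e^(t))/(3125*e^(5*t) - 25000*e^(4*t) + 80000*e^(3*t) - 128000*e^(2*t) + 102400*e^(t) - 32768)

κ_5 = K^(5)(0) = 84760/81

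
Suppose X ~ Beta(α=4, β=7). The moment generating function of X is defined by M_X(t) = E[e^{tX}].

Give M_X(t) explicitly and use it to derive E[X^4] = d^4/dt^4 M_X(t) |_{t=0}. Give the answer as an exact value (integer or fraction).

M_X(t) = ₁F₁(4; 11; t)
dM/dt = 4*₁F₁(5; 12; t)/11
d^2M/dt^2 = 5*₁F₁(6; 13; t)/33
d^3M/dt^3 = 10*₁F₁(7; 14; t)/143
d^4M/dt^4 = 5*₁F₁(8; 15; t)/143

E[X^4] = d^4M/dt^4 |_{t=0} = 5/143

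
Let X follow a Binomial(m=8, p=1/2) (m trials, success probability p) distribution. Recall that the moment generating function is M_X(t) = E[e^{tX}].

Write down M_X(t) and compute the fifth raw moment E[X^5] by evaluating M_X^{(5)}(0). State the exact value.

E[X^5] = M^(5)(0) = 2524

M_X(t) = (e^(t)/2 + 1/2)^8
M^(5)(t) = 128*e^(8*t) + 16807*e^(7*t)/32 + 1701*e^(6*t)/2 + 21875*e^(5*t)/32 + 280*e^(4*t) + 1701*e^(3*t)/32 + 7*e^(2*t)/2 + e^(t)/32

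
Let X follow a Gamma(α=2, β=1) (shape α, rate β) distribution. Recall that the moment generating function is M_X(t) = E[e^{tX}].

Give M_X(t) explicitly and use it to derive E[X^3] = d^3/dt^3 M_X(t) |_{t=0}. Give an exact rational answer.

E[X^3] = D^3[M](0) = 24

M_X(t) = (1 - t)^(-2)
D^3[M](t) = -24/(t^5 - 5*t^4 + 10*t^3 - 10*t^2 + 5*t - 1)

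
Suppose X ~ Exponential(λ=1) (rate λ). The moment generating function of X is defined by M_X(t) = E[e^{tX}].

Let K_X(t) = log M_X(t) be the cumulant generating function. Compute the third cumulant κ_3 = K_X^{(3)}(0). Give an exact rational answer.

M_X(t) = 1/(1 - t)
K_X(t) = log M_X(t) = -log(1 - t)
dK/dt = -1/(t - 1)
d^2K/dt^2 = 1/(t^2 - 2*t + 1)
d^3K/dt^3 = -2/(t^3 - 3*t^2 + 3*t - 1)

κ_3 = d^3K/dt^3 |_{t=0} = 2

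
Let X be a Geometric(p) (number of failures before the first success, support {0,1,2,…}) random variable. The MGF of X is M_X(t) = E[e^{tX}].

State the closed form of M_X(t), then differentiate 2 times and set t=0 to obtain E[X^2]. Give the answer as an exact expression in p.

M_X(t) = p/(-(1 - p)*e^(t) + 1)

E[X^2] = D^2[M](0) = 1 - 3/p + 2/p^2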